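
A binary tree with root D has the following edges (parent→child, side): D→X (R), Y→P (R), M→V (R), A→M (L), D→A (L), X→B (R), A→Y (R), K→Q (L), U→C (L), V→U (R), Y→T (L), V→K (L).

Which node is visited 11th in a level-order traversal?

U

Level-order visits nodes level by level from the root, left to right within each level.
Level 0: D
Level 1: A, X
Level 2: M, Y, B
Level 3: V, T, P
Level 4: K, U
Level 5: Q, C
Full level-order sequence: D, A, X, M, Y, B, V, T, P, K, U, Q, C.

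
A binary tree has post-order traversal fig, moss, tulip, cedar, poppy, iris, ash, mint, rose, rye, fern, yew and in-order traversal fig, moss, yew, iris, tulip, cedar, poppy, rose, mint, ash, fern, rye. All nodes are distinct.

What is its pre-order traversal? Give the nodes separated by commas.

yew, moss, fig, fern, rose, iris, poppy, cedar, tulip, mint, ash, rye

The last element of post-order is the root; it splits in-order into left and right subtrees.
Root yew: left subtree has 2 nodes {fig, moss}, right has 9 {iris, tulip, cedar, poppy, rose, mint, ash, fern, rye}.
  Root moss: left subtree has 1 node {fig}, right has 0 { }.
  Root fern: left subtree has 7 nodes {iris, tulip, cedar, poppy, rose, mint, ash}, right has 1 {rye}.
    Root rose: left subtree has 4 nodes {iris, tulip, cedar, poppy}, right has 2 {mint, ash}.
      Root iris: left subtree has 0 nodes { }, right has 3 {tulip, cedar, poppy}.
        Root poppy: left subtree has 2 nodes {tulip, cedar}, right has 0 { }.
          Root cedar: left subtree has 1 node {tulip}, right has 0 { }.
      Root mint: left subtree has 0 nodes { }, right has 1 {ash}.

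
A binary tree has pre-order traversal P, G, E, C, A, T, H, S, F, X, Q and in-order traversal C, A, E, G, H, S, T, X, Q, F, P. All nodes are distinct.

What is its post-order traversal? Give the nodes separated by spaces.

The first element of pre-order is the root; it splits in-order into left and right subtrees.
Root P: left subtree has 10 nodes {C, A, E, G, H, S, T, X, Q, F}, right has 0 { }.
  Root G: left subtree has 3 nodes {C, A, E}, right has 6 {H, S, T, X, Q, F}.
    Root E: left subtree has 2 nodes {C, A}, right has 0 { }.
      Root C: left subtree has 0 nodes { }, right has 1 {A}.
    Root T: left subtree has 2 nodes {H, S}, right has 3 {X, Q, F}.
      Root H: left subtree has 0 nodes { }, right has 1 {S}.
      Root F: left subtree has 2 nodes {X, Q}, right has 0 { }.
        Root X: left subtree has 0 nodes { }, right has 1 {Q}.

A C E S H Q X F T G P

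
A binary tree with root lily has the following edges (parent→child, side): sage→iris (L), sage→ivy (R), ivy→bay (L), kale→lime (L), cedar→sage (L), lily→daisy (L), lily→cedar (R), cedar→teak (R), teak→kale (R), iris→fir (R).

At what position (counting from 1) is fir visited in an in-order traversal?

In-order visits the left subtree, then the node, then the right subtree.
At lily: go left to daisy.
  daisy is a leaf — visit daisy.
Visit lily.
At lily: go right to cedar.
  At cedar: go left to sage.
    At sage: go left to iris.
      At iris: no left child.
      Visit iris.
      At iris: go right to fir.
        fir is a leaf — visit fir.
    Visit sage.
    At sage: go right to ivy.
      At ivy: go left to bay.
        bay is a leaf — visit bay.
      Visit ivy.
      At ivy: no right child.
  Visit cedar.
  At cedar: go right to teak.
    At teak: no left child.
    Visit teak.
    At teak: go right to kale.
      At kale: go left to lime.
        lime is a leaf — visit lime.
      Visit kale.
      At kale: no right child.
Full in-order sequence: daisy, lily, iris, fir, sage, bay, ivy, cedar, teak, lime, kale.

4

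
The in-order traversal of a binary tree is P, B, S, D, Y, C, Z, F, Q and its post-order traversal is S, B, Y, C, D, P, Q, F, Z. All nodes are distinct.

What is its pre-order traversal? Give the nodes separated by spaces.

The last element of post-order is the root; it splits in-order into left and right subtrees.
Root Z: left subtree has 6 nodes {P, B, S, D, Y, C}, right has 2 {F, Q}.
  Root P: left subtree has 0 nodes { }, right has 5 {B, S, D, Y, C}.
    Root D: left subtree has 2 nodes {B, S}, right has 2 {Y, C}.
      Root B: left subtree has 0 nodes { }, right has 1 {S}.
      Root C: left subtree has 1 node {Y}, right has 0 { }.
  Root F: left subtree has 0 nodes { }, right has 1 {Q}.

Z P D B S C Y F Q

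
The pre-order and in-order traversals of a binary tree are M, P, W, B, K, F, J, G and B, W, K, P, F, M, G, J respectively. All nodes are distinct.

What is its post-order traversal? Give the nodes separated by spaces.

The first element of pre-order is the root; it splits in-order into left and right subtrees.
Root M: left subtree has 5 nodes {B, W, K, P, F}, right has 2 {G, J}.
  Root P: left subtree has 3 nodes {B, W, K}, right has 1 {F}.
    Root W: left subtree has 1 node {B}, right has 1 {K}.
  Root J: left subtree has 1 node {G}, right has 0 { }.

B K W F P G J M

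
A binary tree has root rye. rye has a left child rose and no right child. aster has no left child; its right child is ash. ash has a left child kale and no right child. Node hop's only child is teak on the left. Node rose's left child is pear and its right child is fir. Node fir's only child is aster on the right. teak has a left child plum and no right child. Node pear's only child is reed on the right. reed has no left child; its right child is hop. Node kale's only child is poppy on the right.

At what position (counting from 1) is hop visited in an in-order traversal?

5

In-order visits the left subtree, then the node, then the right subtree.
At rye: go left to rose.
  At rose: go left to pear.
    At pear: no left child.
    Visit pear.
    At pear: go right to reed.
      At reed: no left child.
      Visit reed.
      At reed: go right to hop.
        At hop: go left to teak.
          At teak: go left to plum.
            plum is a leaf — visit plum.
          Visit teak.
          At teak: no right child.
        Visit hop.
        At hop: no right child.
  Visit rose.
  At rose: go right to fir.
    At fir: no left child.
    Visit fir.
    At fir: go right to aster.
      At aster: no left child.
      Visit aster.
      At aster: go right to ash.
        At ash: go left to kale.
          At kale: no left child.
          Visit kale.
          At kale: go right to poppy.
            poppy is a leaf — visit poppy.
        Visit ash.
        At ash: no right child.
Visit rye.
At rye: no right child.
Full in-order sequence: pear, reed, plum, teak, hop, rose, fir, aster, kale, poppy, ash, rye.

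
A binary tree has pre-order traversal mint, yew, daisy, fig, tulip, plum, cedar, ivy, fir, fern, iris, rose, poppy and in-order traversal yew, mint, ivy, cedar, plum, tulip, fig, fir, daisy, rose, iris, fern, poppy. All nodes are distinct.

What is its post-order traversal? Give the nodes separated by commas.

The first element of pre-order is the root; it splits in-order into left and right subtrees.
Root mint: left subtree has 1 node {yew}, right has 11 {ivy, cedar, plum, tulip, fig, fir, daisy, rose, iris, fern, poppy}.
  Root daisy: left subtree has 6 nodes {ivy, cedar, plum, tulip, fig, fir}, right has 4 {rose, iris, fern, poppy}.
    Root fig: left subtree has 4 nodes {ivy, cedar, plum, tulip}, right has 1 {fir}.
      Root tulip: left subtree has 3 nodes {ivy, cedar, plum}, right has 0 { }.
        Root plum: left subtree has 2 nodes {ivy, cedar}, right has 0 { }.
          Root cedar: left subtree has 1 node {ivy}, right has 0 { }.
    Root fern: left subtree has 2 nodes {rose, iris}, right has 1 {poppy}.
      Root iris: left subtree has 1 node {rose}, right has 0 { }.

yew, ivy, cedar, plum, tulip, fir, fig, rose, iris, poppy, fern, daisy, mint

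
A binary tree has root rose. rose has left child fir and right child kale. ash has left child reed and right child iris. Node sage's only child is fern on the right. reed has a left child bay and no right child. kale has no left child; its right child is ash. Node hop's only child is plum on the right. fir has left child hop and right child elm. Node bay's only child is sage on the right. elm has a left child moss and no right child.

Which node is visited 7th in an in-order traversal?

In-order visits the left subtree, then the node, then the right subtree.
At rose: go left to fir.
  At fir: go left to hop.
    At hop: no left child.
    Visit hop.
    At hop: go right to plum.
      plum is a leaf — visit plum.
  Visit fir.
  At fir: go right to elm.
    At elm: go left to moss.
      moss is a leaf — visit moss.
    Visit elm.
    At elm: no right child.
Visit rose.
At rose: go right to kale.
  At kale: no left child.
  Visit kale.
  At kale: go right to ash.
    At ash: go left to reed.
      At reed: go left to bay.
        At bay: no left child.
        Visit bay.
        At bay: go right to sage.
          At sage: no left child.
          Visit sage.
          At sage: go right to fern.
            fern is a leaf — visit fern.
      Visit reed.
      At reed: no right child.
    Visit ash.
    At ash: go right to iris.
      iris is a leaf — visit iris.
Full in-order sequence: hop, plum, fir, moss, elm, rose, kale, bay, sage, fern, reed, ash, iris.

kale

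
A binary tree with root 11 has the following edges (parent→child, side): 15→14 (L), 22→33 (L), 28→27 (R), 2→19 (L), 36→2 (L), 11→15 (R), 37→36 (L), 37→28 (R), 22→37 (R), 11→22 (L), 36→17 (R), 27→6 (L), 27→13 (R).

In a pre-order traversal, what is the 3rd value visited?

Pre-order visits the node, then its left subtree, then its right subtree.
Visit 11.
At 11: go left to 22.
  Visit 22.
  At 22: go left to 33.
    33 is a leaf — visit 33.
  At 22: go right to 37.
    Visit 37.
    At 37: go left to 36.
      Visit 36.
      At 36: go left to 2.
        Visit 2.
        At 2: go left to 19.
          19 is a leaf — visit 19.
        At 2: no right child.
      At 36: go right to 17.
        17 is a leaf — visit 17.
    At 37: go right to 28.
      Visit 28.
      At 28: no left child.
      At 28: go right to 27.
        Visit 27.
        At 27: go left to 6.
          6 is a leaf — visit 6.
        At 27: go right to 13.
          13 is a leaf — visit 13.
At 11: go right to 15.
  Visit 15.
  At 15: go left to 14.
    14 is a leaf — visit 14.
  At 15: no right child.
Full pre-order sequence: 11, 22, 33, 37, 36, 2, 19, 17, 28, 27, 6, 13, 15, 14.

33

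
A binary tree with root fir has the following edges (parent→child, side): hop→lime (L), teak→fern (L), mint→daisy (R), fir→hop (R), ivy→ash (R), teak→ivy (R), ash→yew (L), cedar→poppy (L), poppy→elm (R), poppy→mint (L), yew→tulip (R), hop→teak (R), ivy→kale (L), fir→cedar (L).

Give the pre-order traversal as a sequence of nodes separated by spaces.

Pre-order visits the node, then its left subtree, then its right subtree.
Visit fir.
At fir: go left to cedar.
  Visit cedar.
  At cedar: go left to poppy.
    Visit poppy.
    At poppy: go left to mint.
      Visit mint.
      At mint: no left child.
      At mint: go right to daisy.
        daisy is a leaf — visit daisy.
    At poppy: go right to elm.
      elm is a leaf — visit elm.
  At cedar: no right child.
At fir: go right to hop.
  Visit hop.
  At hop: go left to lime.
    lime is a leaf — visit lime.
  At hop: go right to teak.
    Visit teak.
    At teak: go left to fern.
      fern is a leaf — visit fern.
    At teak: go right to ivy.
      Visit ivy.
      At ivy: go left to kale.
        kale is a leaf — visit kale.
      At ivy: go right to ash.
        Visit ash.
        At ash: go left to yew.
          Visit yew.
          At yew: no left child.
          At yew: go right to tulip.
            tulip is a leaf — visit tulip.
        At ash: no right child.

fir cedar poppy mint daisy elm hop lime teak fern ivy kale ash yew tulip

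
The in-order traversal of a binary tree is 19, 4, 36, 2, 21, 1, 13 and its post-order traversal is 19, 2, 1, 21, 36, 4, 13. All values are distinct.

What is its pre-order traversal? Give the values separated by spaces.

13 4 19 36 21 2 1

The last element of post-order is the root; it splits in-order into left and right subtrees.
Root 13: left subtree has 6 nodes {19, 4, 36, 2, 21, 1}, right has 0 { }.
  Root 4: left subtree has 1 node {19}, right has 4 {36, 2, 21, 1}.
    Root 36: left subtree has 0 nodes { }, right has 3 {2, 21, 1}.
      Root 21: left subtree has 1 node {2}, right has 1 {1}.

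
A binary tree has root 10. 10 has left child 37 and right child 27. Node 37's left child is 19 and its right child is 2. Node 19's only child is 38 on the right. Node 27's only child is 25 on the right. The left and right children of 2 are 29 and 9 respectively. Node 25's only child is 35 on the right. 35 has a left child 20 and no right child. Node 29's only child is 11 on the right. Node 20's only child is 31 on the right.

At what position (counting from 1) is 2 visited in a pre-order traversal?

5

Pre-order visits the node, then its left subtree, then its right subtree.
Visit 10.
At 10: go left to 37.
  Visit 37.
  At 37: go left to 19.
    Visit 19.
    At 19: no left child.
    At 19: go right to 38.
      38 is a leaf — visit 38.
  At 37: go right to 2.
    Visit 2.
    At 2: go left to 29.
      Visit 29.
      At 29: no left child.
      At 29: go right to 11.
        11 is a leaf — visit 11.
    At 2: go right to 9.
      9 is a leaf — visit 9.
At 10: go right to 27.
  Visit 27.
  At 27: no left child.
  At 27: go right to 25.
    Visit 25.
    At 25: no left child.
    At 25: go right to 35.
      Visit 35.
      At 35: go left to 20.
        Visit 20.
        At 20: no left child.
        At 20: go right to 31.
          31 is a leaf — visit 31.
      At 35: no right child.
Full pre-order sequence: 10, 37, 19, 38, 2, 29, 11, 9, 27, 25, 35, 20, 31.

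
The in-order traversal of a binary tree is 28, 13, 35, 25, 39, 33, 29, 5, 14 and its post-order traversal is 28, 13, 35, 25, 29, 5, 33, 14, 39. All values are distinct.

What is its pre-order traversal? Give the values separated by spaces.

39 25 35 13 28 14 33 5 29

The last element of post-order is the root; it splits in-order into left and right subtrees.
Root 39: left subtree has 4 nodes {28, 13, 35, 25}, right has 4 {33, 29, 5, 14}.
  Root 25: left subtree has 3 nodes {28, 13, 35}, right has 0 { }.
    Root 35: left subtree has 2 nodes {28, 13}, right has 0 { }.
      Root 13: left subtree has 1 node {28}, right has 0 { }.
  Root 14: left subtree has 3 nodes {33, 29, 5}, right has 0 { }.
    Root 33: left subtree has 0 nodes { }, right has 2 {29, 5}.
      Root 5: left subtree has 1 node {29}, right has 0 { }.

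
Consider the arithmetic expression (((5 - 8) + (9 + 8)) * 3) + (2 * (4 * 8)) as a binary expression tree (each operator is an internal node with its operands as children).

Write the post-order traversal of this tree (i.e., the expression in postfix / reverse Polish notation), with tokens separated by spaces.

Post-order on an expression tree gives postfix notation: for each operator, emit left operand, right operand, then the operator.

5 8 - 9 8 + + 3 * 2 4 8 * * +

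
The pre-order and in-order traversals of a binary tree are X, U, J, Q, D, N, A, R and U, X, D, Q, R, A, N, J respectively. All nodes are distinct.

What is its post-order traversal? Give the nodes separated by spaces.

The first element of pre-order is the root; it splits in-order into left and right subtrees.
Root X: left subtree has 1 node {U}, right has 6 {D, Q, R, A, N, J}.
  Root J: left subtree has 5 nodes {D, Q, R, A, N}, right has 0 { }.
    Root Q: left subtree has 1 node {D}, right has 3 {R, A, N}.
      Root N: left subtree has 2 nodes {R, A}, right has 0 { }.
        Root A: left subtree has 1 node {R}, right has 0 { }.

U D R A N Q J X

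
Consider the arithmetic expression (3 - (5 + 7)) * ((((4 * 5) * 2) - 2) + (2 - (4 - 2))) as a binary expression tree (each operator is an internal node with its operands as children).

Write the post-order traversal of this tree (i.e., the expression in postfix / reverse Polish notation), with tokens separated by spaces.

Post-order on an expression tree gives postfix notation: for each operator, emit left operand, right operand, then the operator.

3 5 7 + - 4 5 * 2 * 2 - 2 4 2 - - + *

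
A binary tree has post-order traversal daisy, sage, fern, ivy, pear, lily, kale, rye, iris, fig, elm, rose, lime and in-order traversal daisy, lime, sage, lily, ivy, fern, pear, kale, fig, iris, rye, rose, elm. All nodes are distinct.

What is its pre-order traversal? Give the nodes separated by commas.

lime, daisy, rose, fig, kale, lily, sage, pear, ivy, fern, iris, rye, elm

The last element of post-order is the root; it splits in-order into left and right subtrees.
Root lime: left subtree has 1 node {daisy}, right has 11 {sage, lily, ivy, fern, pear, kale, fig, iris, rye, rose, elm}.
  Root rose: left subtree has 9 nodes {sage, lily, ivy, fern, pear, kale, fig, iris, rye}, right has 1 {elm}.
    Root fig: left subtree has 6 nodes {sage, lily, ivy, fern, pear, kale}, right has 2 {iris, rye}.
      Root kale: left subtree has 5 nodes {sage, lily, ivy, fern, pear}, right has 0 { }.
        Root lily: left subtree has 1 node {sage}, right has 3 {ivy, fern, pear}.
          Root pear: left subtree has 2 nodes {ivy, fern}, right has 0 { }.
            Root ivy: left subtree has 0 nodes { }, right has 1 {fern}.
      Root iris: left subtree has 0 nodes { }, right has 1 {rye}.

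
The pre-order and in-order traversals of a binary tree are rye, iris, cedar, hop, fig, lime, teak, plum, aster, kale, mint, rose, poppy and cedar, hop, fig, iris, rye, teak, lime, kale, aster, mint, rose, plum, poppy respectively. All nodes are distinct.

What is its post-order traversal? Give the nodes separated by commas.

The first element of pre-order is the root; it splits in-order into left and right subtrees.
Root rye: left subtree has 4 nodes {cedar, hop, fig, iris}, right has 8 {teak, lime, kale, aster, mint, rose, plum, poppy}.
  Root iris: left subtree has 3 nodes {cedar, hop, fig}, right has 0 { }.
    Root cedar: left subtree has 0 nodes { }, right has 2 {hop, fig}.
      Root hop: left subtree has 0 nodes { }, right has 1 {fig}.
  Root lime: left subtree has 1 node {teak}, right has 6 {kale, aster, mint, rose, plum, poppy}.
    Root plum: left subtree has 4 nodes {kale, aster, mint, rose}, right has 1 {poppy}.
      Root aster: left subtree has 1 node {kale}, right has 2 {mint, rose}.
        Root mint: left subtree has 0 nodes { }, right has 1 {rose}.

fig, hop, cedar, iris, teak, kale, rose, mint, aster, poppy, plum, lime, rye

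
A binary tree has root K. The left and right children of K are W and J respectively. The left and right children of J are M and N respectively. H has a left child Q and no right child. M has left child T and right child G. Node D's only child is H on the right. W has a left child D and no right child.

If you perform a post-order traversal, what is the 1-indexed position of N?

Post-order visits the left subtree, then the right subtree, then the node.
At K: go left to W.
  At W: go left to D.
    At D: no left child.
    At D: go right to H.
      At H: go left to Q.
        Q is a leaf — visit Q.
      At H: no right child.
      Visit H.
    Visit D.
  At W: no right child.
  Visit W.
At K: go right to J.
  At J: go left to M.
    At M: go left to T.
      T is a leaf — visit T.
    At M: go right to G.
      G is a leaf — visit G.
    Visit M.
  At J: go right to N.
    N is a leaf — visit N.
  Visit J.
Visit K.
Full post-order sequence: Q, H, D, W, T, G, M, N, J, K.

8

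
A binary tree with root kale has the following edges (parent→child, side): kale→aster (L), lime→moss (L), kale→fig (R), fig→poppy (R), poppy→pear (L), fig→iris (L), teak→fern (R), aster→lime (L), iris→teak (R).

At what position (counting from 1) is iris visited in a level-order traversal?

Level-order visits nodes level by level from the root, left to right within each level.
Level 0: kale
Level 1: aster, fig
Level 2: lime, iris, poppy
Level 3: moss, teak, pear
Level 4: fern
Full level-order sequence: kale, aster, fig, lime, iris, poppy, moss, teak, pear, fern.

5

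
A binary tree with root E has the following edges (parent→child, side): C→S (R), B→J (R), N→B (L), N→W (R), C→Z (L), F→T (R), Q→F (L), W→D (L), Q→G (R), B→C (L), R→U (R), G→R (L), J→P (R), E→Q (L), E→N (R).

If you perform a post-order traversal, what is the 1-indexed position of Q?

6

Post-order visits the left subtree, then the right subtree, then the node.
At E: go left to Q.
  At Q: go left to F.
    At F: no left child.
    At F: go right to T.
      T is a leaf — visit T.
    Visit F.
  At Q: go right to G.
    At G: go left to R.
      At R: no left child.
      At R: go right to U.
        U is a leaf — visit U.
      Visit R.
    At G: no right child.
    Visit G.
  Visit Q.
At E: go right to N.
  At N: go left to B.
    At B: go left to C.
      At C: go left to Z.
        Z is a leaf — visit Z.
      At C: go right to S.
        S is a leaf — visit S.
      Visit C.
    At B: go right to J.
      At J: no left child.
      At J: go right to P.
        P is a leaf — visit P.
      Visit J.
    Visit B.
  At N: go right to W.
    At W: go left to D.
      D is a leaf — visit D.
    At W: no right child.
    Visit W.
  Visit N.
Visit E.
Full post-order sequence: T, F, U, R, G, Q, Z, S, C, P, J, B, D, W, N, E.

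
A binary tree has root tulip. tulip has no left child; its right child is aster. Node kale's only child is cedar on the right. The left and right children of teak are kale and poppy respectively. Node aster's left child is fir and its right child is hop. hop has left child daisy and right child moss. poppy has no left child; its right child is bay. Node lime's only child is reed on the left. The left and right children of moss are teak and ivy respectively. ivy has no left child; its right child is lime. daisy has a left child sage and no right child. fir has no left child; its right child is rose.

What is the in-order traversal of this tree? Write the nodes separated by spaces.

tulip fir rose aster sage daisy hop kale cedar teak poppy bay moss ivy reed lime

In-order visits the left subtree, then the node, then the right subtree.
At tulip: no left child.
Visit tulip.
At tulip: go right to aster.
  At aster: go left to fir.
    At fir: no left child.
    Visit fir.
    At fir: go right to rose.
      rose is a leaf — visit rose.
  Visit aster.
  At aster: go right to hop.
    At hop: go left to daisy.
      At daisy: go left to sage.
        sage is a leaf — visit sage.
      Visit daisy.
      At daisy: no right child.
    Visit hop.
    At hop: go right to moss.
      At moss: go left to teak.
        At teak: go left to kale.
          At kale: no left child.
          Visit kale.
          At kale: go right to cedar.
            cedar is a leaf — visit cedar.
        Visit teak.
        At teak: go right to poppy.
          At poppy: no left child.
          Visit poppy.
          At poppy: go right to bay.
            bay is a leaf — visit bay.
      Visit moss.
      At moss: go right to ivy.
        At ivy: no left child.
        Visit ivy.
        At ivy: go right to lime.
          At lime: go left to reed.
            reed is a leaf — visit reed.
          Visit lime.
          At lime: no right child.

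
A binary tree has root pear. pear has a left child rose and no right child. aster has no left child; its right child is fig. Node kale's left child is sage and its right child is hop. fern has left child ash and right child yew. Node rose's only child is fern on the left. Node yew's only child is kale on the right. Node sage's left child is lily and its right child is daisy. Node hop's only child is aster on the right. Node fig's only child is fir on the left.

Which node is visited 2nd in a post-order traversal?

lily

Post-order visits the left subtree, then the right subtree, then the node.
At pear: go left to rose.
  At rose: go left to fern.
    At fern: go left to ash.
      ash is a leaf — visit ash.
    At fern: go right to yew.
      At yew: no left child.
      At yew: go right to kale.
        At kale: go left to sage.
          At sage: go left to lily.
            lily is a leaf — visit lily.
          At sage: go right to daisy.
            daisy is a leaf — visit daisy.
          Visit sage.
        At kale: go right to hop.
          At hop: no left child.
          At hop: go right to aster.
            At aster: no left child.
            At aster: go right to fig.
              At fig: go left to fir.
                fir is a leaf — visit fir.
              At fig: no right child.
              Visit fig.
            Visit aster.
          Visit hop.
        Visit kale.
      Visit yew.
    Visit fern.
  At rose: no right child.
  Visit rose.
At pear: no right child.
Visit pear.
Full post-order sequence: ash, lily, daisy, sage, fir, fig, aster, hop, kale, yew, fern, rose, pear.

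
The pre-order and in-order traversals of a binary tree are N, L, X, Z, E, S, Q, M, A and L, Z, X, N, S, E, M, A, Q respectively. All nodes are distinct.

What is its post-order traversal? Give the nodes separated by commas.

The first element of pre-order is the root; it splits in-order into left and right subtrees.
Root N: left subtree has 3 nodes {L, Z, X}, right has 5 {S, E, M, A, Q}.
  Root L: left subtree has 0 nodes { }, right has 2 {Z, X}.
    Root X: left subtree has 1 node {Z}, right has 0 { }.
  Root E: left subtree has 1 node {S}, right has 3 {M, A, Q}.
    Root Q: left subtree has 2 nodes {M, A}, right has 0 { }.
      Root M: left subtree has 0 nodes { }, right has 1 {A}.

Z, X, L, S, A, M, Q, E, N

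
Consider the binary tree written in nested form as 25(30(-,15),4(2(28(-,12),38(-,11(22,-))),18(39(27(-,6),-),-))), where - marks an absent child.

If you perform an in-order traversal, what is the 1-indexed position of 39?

13

In-order visits the left subtree, then the node, then the right subtree.
At 25: go left to 30.
  At 30: no left child.
  Visit 30.
  At 30: go right to 15.
    15 is a leaf — visit 15.
Visit 25.
At 25: go right to 4.
  At 4: go left to 2.
    At 2: go left to 28.
      At 28: no left child.
      Visit 28.
      At 28: go right to 12.
        12 is a leaf — visit 12.
    Visit 2.
    At 2: go right to 38.
      At 38: no left child.
      Visit 38.
      At 38: go right to 11.
        At 11: go left to 22.
          22 is a leaf — visit 22.
        Visit 11.
        At 11: no right child.
  Visit 4.
  At 4: go right to 18.
    At 18: go left to 39.
      At 39: go left to 27.
        At 27: no left child.
        Visit 27.
        At 27: go right to 6.
          6 is a leaf — visit 6.
      Visit 39.
      At 39: no right child.
    Visit 18.
    At 18: no right child.
Full in-order sequence: 30, 15, 25, 28, 12, 2, 38, 22, 11, 4, 27, 6, 39, 18.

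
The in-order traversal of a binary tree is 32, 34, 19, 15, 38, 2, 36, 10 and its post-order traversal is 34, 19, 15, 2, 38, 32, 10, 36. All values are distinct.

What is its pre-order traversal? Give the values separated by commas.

The last element of post-order is the root; it splits in-order into left and right subtrees.
Root 36: left subtree has 6 nodes {32, 34, 19, 15, 38, 2}, right has 1 {10}.
  Root 32: left subtree has 0 nodes { }, right has 5 {34, 19, 15, 38, 2}.
    Root 38: left subtree has 3 nodes {34, 19, 15}, right has 1 {2}.
      Root 15: left subtree has 2 nodes {34, 19}, right has 0 { }.
        Root 19: left subtree has 1 node {34}, right has 0 { }.

36, 32, 38, 15, 19, 34, 2, 10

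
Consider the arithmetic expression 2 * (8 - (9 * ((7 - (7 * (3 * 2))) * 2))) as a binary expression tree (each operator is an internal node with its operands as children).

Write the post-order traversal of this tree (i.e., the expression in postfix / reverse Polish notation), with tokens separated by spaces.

2 8 9 7 7 3 2 * * - 2 * * - *

Post-order on an expression tree gives postfix notation: for each operator, emit left operand, right operand, then the operator.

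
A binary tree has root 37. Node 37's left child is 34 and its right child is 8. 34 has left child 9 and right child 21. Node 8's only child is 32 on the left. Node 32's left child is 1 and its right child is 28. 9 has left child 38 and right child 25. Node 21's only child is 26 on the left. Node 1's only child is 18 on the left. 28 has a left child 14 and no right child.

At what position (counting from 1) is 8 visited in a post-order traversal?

Post-order visits the left subtree, then the right subtree, then the node.
At 37: go left to 34.
  At 34: go left to 9.
    At 9: go left to 38.
      38 is a leaf — visit 38.
    At 9: go right to 25.
      25 is a leaf — visit 25.
    Visit 9.
  At 34: go right to 21.
    At 21: go left to 26.
      26 is a leaf — visit 26.
    At 21: no right child.
    Visit 21.
  Visit 34.
At 37: go right to 8.
  At 8: go left to 32.
    At 32: go left to 1.
      At 1: go left to 18.
        18 is a leaf — visit 18.
      At 1: no right child.
      Visit 1.
    At 32: go right to 28.
      At 28: go left to 14.
        14 is a leaf — visit 14.
      At 28: no right child.
      Visit 28.
    Visit 32.
  At 8: no right child.
  Visit 8.
Visit 37.
Full post-order sequence: 38, 25, 9, 26, 21, 34, 18, 1, 14, 28, 32, 8, 37.

12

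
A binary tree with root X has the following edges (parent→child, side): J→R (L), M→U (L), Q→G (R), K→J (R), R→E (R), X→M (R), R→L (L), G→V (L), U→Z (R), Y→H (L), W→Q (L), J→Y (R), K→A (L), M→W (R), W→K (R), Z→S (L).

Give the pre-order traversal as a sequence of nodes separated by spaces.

X M U Z S W Q G V K A J R L E Y H

Pre-order visits the node, then its left subtree, then its right subtree.
Visit X.
At X: no left child.
At X: go right to M.
  Visit M.
  At M: go left to U.
    Visit U.
    At U: no left child.
    At U: go right to Z.
      Visit Z.
      At Z: go left to S.
        S is a leaf — visit S.
      At Z: no right child.
  At M: go right to W.
    Visit W.
    At W: go left to Q.
      Visit Q.
      At Q: no left child.
      At Q: go right to G.
        Visit G.
        At G: go left to V.
          V is a leaf — visit V.
        At G: no right child.
    At W: go right to K.
      Visit K.
      At K: go left to A.
        A is a leaf — visit A.
      At K: go right to J.
        Visit J.
        At J: go left to R.
          Visit R.
          At R: go left to L.
            L is a leaf — visit L.
          At R: go right to E.
            E is a leaf — visit E.
        At J: go right to Y.
          Visit Y.
          At Y: go left to H.
            H is a leaf — visit H.
          At Y: no right child.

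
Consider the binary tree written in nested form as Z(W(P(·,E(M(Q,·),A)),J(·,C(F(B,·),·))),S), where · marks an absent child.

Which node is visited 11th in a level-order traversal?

Q

Level-order visits nodes level by level from the root, left to right within each level.
Level 0: Z
Level 1: W, S
Level 2: P, J
Level 3: E, C
Level 4: M, A, F
Level 5: Q, B
Full level-order sequence: Z, W, S, P, J, E, C, M, A, F, Q, B.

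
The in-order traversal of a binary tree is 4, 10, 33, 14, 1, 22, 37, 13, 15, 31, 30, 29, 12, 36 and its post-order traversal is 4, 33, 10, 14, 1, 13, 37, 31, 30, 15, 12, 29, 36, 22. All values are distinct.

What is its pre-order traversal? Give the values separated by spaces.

The last element of post-order is the root; it splits in-order into left and right subtrees.
Root 22: left subtree has 5 nodes {4, 10, 33, 14, 1}, right has 8 {37, 13, 15, 31, 30, 29, 12, 36}.
  Root 1: left subtree has 4 nodes {4, 10, 33, 14}, right has 0 { }.
    Root 14: left subtree has 3 nodes {4, 10, 33}, right has 0 { }.
      Root 10: left subtree has 1 node {4}, right has 1 {33}.
  Root 36: left subtree has 7 nodes {37, 13, 15, 31, 30, 29, 12}, right has 0 { }.
    Root 29: left subtree has 5 nodes {37, 13, 15, 31, 30}, right has 1 {12}.
      Root 15: left subtree has 2 nodes {37, 13}, right has 2 {31, 30}.
        Root 37: left subtree has 0 nodes { }, right has 1 {13}.
        Root 30: left subtree has 1 node {31}, right has 0 { }.

22 1 14 10 4 33 36 29 15 37 13 30 31 12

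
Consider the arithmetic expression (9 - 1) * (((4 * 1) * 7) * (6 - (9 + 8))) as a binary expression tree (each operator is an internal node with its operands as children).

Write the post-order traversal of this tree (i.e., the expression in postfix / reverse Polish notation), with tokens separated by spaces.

9 1 - 4 1 * 7 * 6 9 8 + - * *

Post-order on an expression tree gives postfix notation: for each operator, emit left operand, right operand, then the operator.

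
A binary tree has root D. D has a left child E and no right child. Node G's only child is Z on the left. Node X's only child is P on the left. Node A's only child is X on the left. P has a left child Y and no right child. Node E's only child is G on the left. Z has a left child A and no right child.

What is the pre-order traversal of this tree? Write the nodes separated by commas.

D, E, G, Z, A, X, P, Y

Pre-order visits the node, then its left subtree, then its right subtree.
Visit D.
At D: go left to E.
  Visit E.
  At E: go left to G.
    Visit G.
    At G: go left to Z.
      Visit Z.
      At Z: go left to A.
        Visit A.
        At A: go left to X.
          Visit X.
          At X: go left to P.
            Visit P.
            At P: go left to Y.
              Y is a leaf — visit Y.
            At P: no right child.
          At X: no right child.
        At A: no right child.
      At Z: no right child.
    At G: no right child.
  At E: no right child.
At D: no right child.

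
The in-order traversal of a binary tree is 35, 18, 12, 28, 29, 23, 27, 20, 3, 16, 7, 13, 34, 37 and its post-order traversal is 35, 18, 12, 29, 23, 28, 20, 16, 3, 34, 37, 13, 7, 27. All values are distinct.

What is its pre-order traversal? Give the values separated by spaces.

The last element of post-order is the root; it splits in-order into left and right subtrees.
Root 27: left subtree has 6 nodes {35, 18, 12, 28, 29, 23}, right has 7 {20, 3, 16, 7, 13, 34, 37}.
  Root 28: left subtree has 3 nodes {35, 18, 12}, right has 2 {29, 23}.
    Root 12: left subtree has 2 nodes {35, 18}, right has 0 { }.
      Root 18: left subtree has 1 node {35}, right has 0 { }.
    Root 23: left subtree has 1 node {29}, right has 0 { }.
  Root 7: left subtree has 3 nodes {20, 3, 16}, right has 3 {13, 34, 37}.
    Root 3: left subtree has 1 node {20}, right has 1 {16}.
    Root 13: left subtree has 0 nodes { }, right has 2 {34, 37}.
      Root 37: left subtree has 1 node {34}, right has 0 { }.

27 28 12 18 35 23 29 7 3 20 16 13 37 34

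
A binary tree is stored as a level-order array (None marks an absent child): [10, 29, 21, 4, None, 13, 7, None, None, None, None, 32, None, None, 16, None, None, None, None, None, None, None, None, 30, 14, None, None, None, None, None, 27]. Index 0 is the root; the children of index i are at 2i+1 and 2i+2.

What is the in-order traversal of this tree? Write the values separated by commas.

In-order visits the left subtree, then the node, then the right subtree.
At 10: go left to 29.
  At 29: go left to 4.
    4 is a leaf — visit 4.
  Visit 29.
  At 29: no right child.
Visit 10.
At 10: go right to 21.
  At 21: go left to 13.
    At 13: go left to 32.
      At 32: go left to 30.
        30 is a leaf — visit 30.
      Visit 32.
      At 32: go right to 14.
        14 is a leaf — visit 14.
    Visit 13.
    At 13: no right child.
  Visit 21.
  At 21: go right to 7.
    At 7: no left child.
    Visit 7.
    At 7: go right to 16.
      At 16: no left child.
      Visit 16.
      At 16: go right to 27.
        27 is a leaf — visit 27.

4, 29, 10, 30, 32, 14, 13, 21, 7, 16, 27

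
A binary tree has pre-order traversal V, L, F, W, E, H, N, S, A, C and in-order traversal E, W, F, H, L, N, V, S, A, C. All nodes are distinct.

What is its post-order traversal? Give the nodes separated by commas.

E, W, H, F, N, L, C, A, S, V

The first element of pre-order is the root; it splits in-order into left and right subtrees.
Root V: left subtree has 6 nodes {E, W, F, H, L, N}, right has 3 {S, A, C}.
  Root L: left subtree has 4 nodes {E, W, F, H}, right has 1 {N}.
    Root F: left subtree has 2 nodes {E, W}, right has 1 {H}.
      Root W: left subtree has 1 node {E}, right has 0 { }.
  Root S: left subtree has 0 nodes { }, right has 2 {A, C}.
    Root A: left subtree has 0 nodes { }, right has 1 {C}.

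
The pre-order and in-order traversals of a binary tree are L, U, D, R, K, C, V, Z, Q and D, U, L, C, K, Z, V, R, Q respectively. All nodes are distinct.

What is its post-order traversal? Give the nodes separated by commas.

The first element of pre-order is the root; it splits in-order into left and right subtrees.
Root L: left subtree has 2 nodes {D, U}, right has 6 {C, K, Z, V, R, Q}.
  Root U: left subtree has 1 node {D}, right has 0 { }.
  Root R: left subtree has 4 nodes {C, K, Z, V}, right has 1 {Q}.
    Root K: left subtree has 1 node {C}, right has 2 {Z, V}.
      Root V: left subtree has 1 node {Z}, right has 0 { }.

D, U, C, Z, V, K, Q, R, L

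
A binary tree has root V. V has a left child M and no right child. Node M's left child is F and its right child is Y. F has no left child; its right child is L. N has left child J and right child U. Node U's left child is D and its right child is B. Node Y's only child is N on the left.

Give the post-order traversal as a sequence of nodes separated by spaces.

Post-order visits the left subtree, then the right subtree, then the node.
At V: go left to M.
  At M: go left to F.
    At F: no left child.
    At F: go right to L.
      L is a leaf — visit L.
    Visit F.
  At M: go right to Y.
    At Y: go left to N.
      At N: go left to J.
        J is a leaf — visit J.
      At N: go right to U.
        At U: go left to D.
          D is a leaf — visit D.
        At U: go right to B.
          B is a leaf — visit B.
        Visit U.
      Visit N.
    At Y: no right child.
    Visit Y.
  Visit M.
At V: no right child.
Visit V.

L F J D B U N Y M V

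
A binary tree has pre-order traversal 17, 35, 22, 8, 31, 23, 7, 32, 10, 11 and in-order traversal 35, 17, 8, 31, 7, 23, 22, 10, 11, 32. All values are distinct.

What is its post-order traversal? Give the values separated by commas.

35, 7, 23, 31, 8, 11, 10, 32, 22, 17

The first element of pre-order is the root; it splits in-order into left and right subtrees.
Root 17: left subtree has 1 node {35}, right has 8 {8, 31, 7, 23, 22, 10, 11, 32}.
  Root 22: left subtree has 4 nodes {8, 31, 7, 23}, right has 3 {10, 11, 32}.
    Root 8: left subtree has 0 nodes { }, right has 3 {31, 7, 23}.
      Root 31: left subtree has 0 nodes { }, right has 2 {7, 23}.
        Root 23: left subtree has 1 node {7}, right has 0 { }.
    Root 32: left subtree has 2 nodes {10, 11}, right has 0 { }.
      Root 10: left subtree has 0 nodes { }, right has 1 {11}.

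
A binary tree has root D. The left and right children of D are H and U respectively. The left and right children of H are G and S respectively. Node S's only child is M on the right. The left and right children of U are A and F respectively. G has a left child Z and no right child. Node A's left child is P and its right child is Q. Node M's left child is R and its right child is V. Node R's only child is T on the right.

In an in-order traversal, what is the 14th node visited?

F

In-order visits the left subtree, then the node, then the right subtree.
At D: go left to H.
  At H: go left to G.
    At G: go left to Z.
      Z is a leaf — visit Z.
    Visit G.
    At G: no right child.
  Visit H.
  At H: go right to S.
    At S: no left child.
    Visit S.
    At S: go right to M.
      At M: go left to R.
        At R: no left child.
        Visit R.
        At R: go right to T.
          T is a leaf — visit T.
      Visit M.
      At M: go right to V.
        V is a leaf — visit V.
Visit D.
At D: go right to U.
  At U: go left to A.
    At A: go left to P.
      P is a leaf — visit P.
    Visit A.
    At A: go right to Q.
      Q is a leaf — visit Q.
  Visit U.
  At U: go right to F.
    F is a leaf — visit F.
Full in-order sequence: Z, G, H, S, R, T, M, V, D, P, A, Q, U, F.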